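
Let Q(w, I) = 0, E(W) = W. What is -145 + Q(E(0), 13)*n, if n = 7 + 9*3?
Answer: -145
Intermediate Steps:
n = 34 (n = 7 + 27 = 34)
-145 + Q(E(0), 13)*n = -145 + 0*34 = -145 + 0 = -145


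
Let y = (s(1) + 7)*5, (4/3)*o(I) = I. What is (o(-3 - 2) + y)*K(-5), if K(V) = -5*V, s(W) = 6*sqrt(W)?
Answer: 6125/4 ≈ 1531.3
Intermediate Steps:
o(I) = 3*I/4
y = 65 (y = (6*sqrt(1) + 7)*5 = (6*1 + 7)*5 = (6 + 7)*5 = 13*5 = 65)
(o(-3 - 2) + y)*K(-5) = (3*(-3 - 2)/4 + 65)*(-5*(-5)) = ((3/4)*(-5) + 65)*25 = (-15/4 + 65)*25 = (245/4)*25 = 6125/4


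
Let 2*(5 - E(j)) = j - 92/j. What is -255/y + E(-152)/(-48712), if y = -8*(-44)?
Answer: -7392167/10180808 ≈ -0.72609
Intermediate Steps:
E(j) = 5 + 46/j - j/2 (E(j) = 5 - (j - 92/j)/2 = 5 + (46/j - j/2) = 5 + 46/j - j/2)
y = 352
-255/y + E(-152)/(-48712) = -255/352 + (5 + 46/(-152) - ½*(-152))/(-48712) = -255*1/352 + (5 + 46*(-1/152) + 76)*(-1/48712) = -255/352 + (5 - 23/76 + 76)*(-1/48712) = -255/352 + (6133/76)*(-1/48712) = -255/352 - 6133/3702112 = -7392167/10180808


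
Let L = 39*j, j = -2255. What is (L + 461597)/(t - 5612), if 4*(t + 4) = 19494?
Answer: -747304/1485 ≈ -503.23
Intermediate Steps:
t = 9739/2 (t = -4 + (¼)*19494 = -4 + 9747/2 = 9739/2 ≈ 4869.5)
L = -87945 (L = 39*(-2255) = -87945)
(L + 461597)/(t - 5612) = (-87945 + 461597)/(9739/2 - 5612) = 373652/(-1485/2) = 373652*(-2/1485) = -747304/1485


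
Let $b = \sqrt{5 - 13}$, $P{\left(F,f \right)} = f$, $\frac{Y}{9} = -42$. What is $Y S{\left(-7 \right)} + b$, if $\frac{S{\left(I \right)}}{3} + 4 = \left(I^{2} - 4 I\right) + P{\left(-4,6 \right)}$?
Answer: $-89586 + 2 i \sqrt{2} \approx -89586.0 + 2.8284 i$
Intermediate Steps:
$Y = -378$ ($Y = 9 \left(-42\right) = -378$)
$S{\left(I \right)} = 6 - 12 I + 3 I^{2}$ ($S{\left(I \right)} = -12 + 3 \left(\left(I^{2} - 4 I\right) + 6\right) = -12 + 3 \left(6 + I^{2} - 4 I\right) = -12 + \left(18 - 12 I + 3 I^{2}\right) = 6 - 12 I + 3 I^{2}$)
$b = 2 i \sqrt{2}$ ($b = \sqrt{-8} = 2 i \sqrt{2} \approx 2.8284 i$)
$Y S{\left(-7 \right)} + b = - 378 \left(6 - -84 + 3 \left(-7\right)^{2}\right) + 2 i \sqrt{2} = - 378 \left(6 + 84 + 3 \cdot 49\right) + 2 i \sqrt{2} = - 378 \left(6 + 84 + 147\right) + 2 i \sqrt{2} = \left(-378\right) 237 + 2 i \sqrt{2} = -89586 + 2 i \sqrt{2}$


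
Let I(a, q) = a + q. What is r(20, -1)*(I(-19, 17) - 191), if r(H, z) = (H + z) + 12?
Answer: -5983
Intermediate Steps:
r(H, z) = 12 + H + z
r(20, -1)*(I(-19, 17) - 191) = (12 + 20 - 1)*((-19 + 17) - 191) = 31*(-2 - 191) = 31*(-193) = -5983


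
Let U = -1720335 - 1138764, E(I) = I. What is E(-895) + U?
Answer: -2859994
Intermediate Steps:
U = -2859099
E(-895) + U = -895 - 2859099 = -2859994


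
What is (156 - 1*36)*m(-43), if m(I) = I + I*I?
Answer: 216720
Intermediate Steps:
m(I) = I + I²
(156 - 1*36)*m(-43) = (156 - 1*36)*(-43*(1 - 43)) = (156 - 36)*(-43*(-42)) = 120*1806 = 216720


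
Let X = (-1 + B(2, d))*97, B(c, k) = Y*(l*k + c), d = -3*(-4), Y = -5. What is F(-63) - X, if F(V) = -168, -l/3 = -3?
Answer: 53279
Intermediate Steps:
l = 9 (l = -3*(-3) = 9)
d = 12
B(c, k) = -45*k - 5*c (B(c, k) = -5*(9*k + c) = -5*(c + 9*k) = -45*k - 5*c)
X = -53447 (X = (-1 + (-45*12 - 5*2))*97 = (-1 + (-540 - 10))*97 = (-1 - 550)*97 = -551*97 = -53447)
F(-63) - X = -168 - 1*(-53447) = -168 + 53447 = 53279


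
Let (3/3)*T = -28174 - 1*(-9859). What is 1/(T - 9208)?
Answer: -1/27523 ≈ -3.6333e-5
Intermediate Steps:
T = -18315 (T = -28174 - 1*(-9859) = -28174 + 9859 = -18315)
1/(T - 9208) = 1/(-18315 - 9208) = 1/(-27523) = -1/27523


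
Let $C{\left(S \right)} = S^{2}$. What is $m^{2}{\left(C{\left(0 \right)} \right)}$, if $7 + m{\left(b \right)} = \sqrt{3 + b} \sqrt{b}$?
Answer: $49$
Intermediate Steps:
$m{\left(b \right)} = -7 + \sqrt{b} \sqrt{3 + b}$ ($m{\left(b \right)} = -7 + \sqrt{3 + b} \sqrt{b} = -7 + \sqrt{b} \sqrt{3 + b}$)
$m^{2}{\left(C{\left(0 \right)} \right)} = \left(-7 + \sqrt{0^{2}} \sqrt{3 + 0^{2}}\right)^{2} = \left(-7 + \sqrt{0} \sqrt{3 + 0}\right)^{2} = \left(-7 + 0 \sqrt{3}\right)^{2} = \left(-7 + 0\right)^{2} = \left(-7\right)^{2} = 49$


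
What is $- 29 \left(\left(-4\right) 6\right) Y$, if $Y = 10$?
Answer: $6960$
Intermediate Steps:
$- 29 \left(\left(-4\right) 6\right) Y = - 29 \left(\left(-4\right) 6\right) 10 = \left(-29\right) \left(-24\right) 10 = 696 \cdot 10 = 6960$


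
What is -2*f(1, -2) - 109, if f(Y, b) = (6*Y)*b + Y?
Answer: -87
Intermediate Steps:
f(Y, b) = Y + 6*Y*b (f(Y, b) = 6*Y*b + Y = Y + 6*Y*b)
-2*f(1, -2) - 109 = -2*(1 + 6*(-2)) - 109 = -2*(1 - 12) - 109 = -2*(-11) - 109 = 22 - 109 = -87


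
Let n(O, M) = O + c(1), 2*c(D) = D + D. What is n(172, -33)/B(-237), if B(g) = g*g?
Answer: 173/56169 ≈ 0.0030800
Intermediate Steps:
B(g) = g**2
c(D) = D (c(D) = (D + D)/2 = (2*D)/2 = D)
n(O, M) = 1 + O (n(O, M) = O + 1 = 1 + O)
n(172, -33)/B(-237) = (1 + 172)/((-237)**2) = 173/56169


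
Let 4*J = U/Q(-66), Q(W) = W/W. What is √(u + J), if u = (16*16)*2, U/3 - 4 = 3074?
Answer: √11282/2 ≈ 53.108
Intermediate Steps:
U = 9234 (U = 12 + 3*3074 = 12 + 9222 = 9234)
Q(W) = 1
J = 4617/2 (J = (9234/1)/4 = (9234*1)/4 = (¼)*9234 = 4617/2 ≈ 2308.5)
u = 512 (u = 256*2 = 512)
√(u + J) = √(512 + 4617/2) = √(5641/2) = √11282/2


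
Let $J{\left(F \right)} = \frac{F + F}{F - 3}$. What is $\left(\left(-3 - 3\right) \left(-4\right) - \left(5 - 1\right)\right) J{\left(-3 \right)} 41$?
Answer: $820$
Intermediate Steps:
$J{\left(F \right)} = \frac{2 F}{-3 + F}$
$\left(\left(-3 - 3\right) \left(-4\right) - \left(5 - 1\right)\right) J{\left(-3 \right)} 41 = \left(\left(-3 - 3\right) \left(-4\right) - \left(5 - 1\right)\right) 2 \left(-3\right) \frac{1}{-3 - 3} \cdot 41 = \left(\left(-6\right) \left(-4\right) - 4\right) 2 \left(-3\right) \frac{1}{-6} \cdot 41 = \left(24 - 4\right) 2 \left(-3\right) \left(- \frac{1}{6}\right) 41 = 20 \cdot 1 \cdot 41 = 20 \cdot 41 = 820$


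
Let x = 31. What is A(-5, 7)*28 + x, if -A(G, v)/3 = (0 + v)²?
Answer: -4085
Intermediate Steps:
A(G, v) = -3*v² (A(G, v) = -3*(0 + v)² = -3*v²)
A(-5, 7)*28 + x = -3*7²*28 + 31 = -3*49*28 + 31 = -147*28 + 31 = -4116 + 31 = -4085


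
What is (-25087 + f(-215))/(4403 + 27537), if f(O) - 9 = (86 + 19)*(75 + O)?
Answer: -19889/15970 ≈ -1.2454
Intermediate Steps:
f(O) = 7884 + 105*O (f(O) = 9 + (86 + 19)*(75 + O) = 9 + 105*(75 + O) = 9 + (7875 + 105*O) = 7884 + 105*O)
(-25087 + f(-215))/(4403 + 27537) = (-25087 + (7884 + 105*(-215)))/(4403 + 27537) = (-25087 + (7884 - 22575))/31940 = (-25087 - 14691)*(1/31940) = -39778*1/31940 = -19889/15970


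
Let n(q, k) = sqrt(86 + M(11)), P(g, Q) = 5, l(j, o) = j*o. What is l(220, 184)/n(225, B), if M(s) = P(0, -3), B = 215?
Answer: 40480*sqrt(91)/91 ≈ 4243.5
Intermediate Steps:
M(s) = 5
n(q, k) = sqrt(91) (n(q, k) = sqrt(86 + 5) = sqrt(91))
l(220, 184)/n(225, B) = (220*184)/(sqrt(91)) = 40480*(sqrt(91)/91) = 40480*sqrt(91)/91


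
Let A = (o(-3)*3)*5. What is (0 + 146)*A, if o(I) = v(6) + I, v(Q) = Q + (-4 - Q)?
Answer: -15330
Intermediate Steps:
v(Q) = -4
o(I) = -4 + I
A = -105 (A = ((-4 - 3)*3)*5 = -7*3*5 = -21*5 = -105)
(0 + 146)*A = (0 + 146)*(-105) = 146*(-105) = -15330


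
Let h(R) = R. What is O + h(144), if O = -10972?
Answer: -10828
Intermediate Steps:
O + h(144) = -10972 + 144 = -10828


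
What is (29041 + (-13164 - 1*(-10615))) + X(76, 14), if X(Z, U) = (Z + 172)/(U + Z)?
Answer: 1192264/45 ≈ 26495.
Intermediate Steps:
X(Z, U) = (172 + Z)/(U + Z)
(29041 + (-13164 - 1*(-10615))) + X(76, 14) = (29041 + (-13164 - 1*(-10615))) + (172 + 76)/(14 + 76) = (29041 + (-13164 + 10615)) + 248/90 = (29041 - 2549) + (1/90)*248 = 26492 + 124/45 = 1192264/45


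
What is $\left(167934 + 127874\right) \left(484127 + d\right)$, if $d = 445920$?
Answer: $275115342976$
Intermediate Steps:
$\left(167934 + 127874\right) \left(484127 + d\right) = \left(167934 + 127874\right) \left(484127 + 445920\right) = 295808 \cdot 930047 = 275115342976$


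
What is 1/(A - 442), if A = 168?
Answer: -1/274 ≈ -0.0036496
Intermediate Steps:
1/(A - 442) = 1/(168 - 442) = 1/(-274) = -1/274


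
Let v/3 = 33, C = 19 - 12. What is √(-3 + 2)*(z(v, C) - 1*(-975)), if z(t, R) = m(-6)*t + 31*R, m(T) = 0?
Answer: 1192*I ≈ 1192.0*I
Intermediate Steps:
C = 7
v = 99 (v = 3*33 = 99)
z(t, R) = 31*R (z(t, R) = 0*t + 31*R = 0 + 31*R = 31*R)
√(-3 + 2)*(z(v, C) - 1*(-975)) = √(-3 + 2)*(31*7 - 1*(-975)) = √(-1)*(217 + 975) = I*1192 = 1192*I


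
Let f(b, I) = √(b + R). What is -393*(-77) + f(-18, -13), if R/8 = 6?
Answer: 30261 + √30 ≈ 30266.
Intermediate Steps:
R = 48 (R = 8*6 = 48)
f(b, I) = √(48 + b) (f(b, I) = √(b + 48) = √(48 + b))
-393*(-77) + f(-18, -13) = -393*(-77) + √(48 - 18) = 30261 + √30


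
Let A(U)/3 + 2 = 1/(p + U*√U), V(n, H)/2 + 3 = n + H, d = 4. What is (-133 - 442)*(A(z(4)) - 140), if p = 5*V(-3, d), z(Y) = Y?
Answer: 336375/4 ≈ 84094.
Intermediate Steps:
V(n, H) = -6 + 2*H + 2*n (V(n, H) = -6 + 2*(n + H) = -6 + 2*(H + n) = -6 + (2*H + 2*n) = -6 + 2*H + 2*n)
p = -20 (p = 5*(-6 + 2*4 + 2*(-3)) = 5*(-6 + 8 - 6) = 5*(-4) = -20)
A(U) = -6 + 3/(-20 + U^(3/2)) (A(U) = -6 + 3/(-20 + U*√U) = -6 + 3/(-20 + U^(3/2)))
(-133 - 442)*(A(z(4)) - 140) = (-133 - 442)*(3*(41 - 2*4^(3/2))/(-20 + 4^(3/2)) - 140) = -575*(3*(41 - 2*8)/(-20 + 8) - 140) = -575*(3*(41 - 16)/(-12) - 140) = -575*(3*(-1/12)*25 - 140) = -575*(-25/4 - 140) = -575*(-585/4) = 336375/4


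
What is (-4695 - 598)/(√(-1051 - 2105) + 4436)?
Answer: -5869937/4920313 + 5293*I*√789/9840626 ≈ -1.193 + 0.015108*I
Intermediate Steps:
(-4695 - 598)/(√(-1051 - 2105) + 4436) = -5293/(√(-3156) + 4436) = -5293/(2*I*√789 + 4436) = -5293/(4436 + 2*I*√789)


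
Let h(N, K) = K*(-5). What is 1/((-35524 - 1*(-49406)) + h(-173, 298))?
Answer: 1/12392 ≈ 8.0697e-5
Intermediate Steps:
h(N, K) = -5*K
1/((-35524 - 1*(-49406)) + h(-173, 298)) = 1/((-35524 - 1*(-49406)) - 5*298) = 1/((-35524 + 49406) - 1490) = 1/(13882 - 1490) = 1/12392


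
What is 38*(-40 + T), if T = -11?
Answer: -1938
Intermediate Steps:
38*(-40 + T) = 38*(-40 - 11) = 38*(-51) = -1938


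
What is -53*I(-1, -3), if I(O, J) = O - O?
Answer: 0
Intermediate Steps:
I(O, J) = 0
-53*I(-1, -3) = -53*0 = 0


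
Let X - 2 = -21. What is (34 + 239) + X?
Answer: 254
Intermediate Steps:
X = -19 (X = 2 - 21 = -19)
(34 + 239) + X = (34 + 239) - 19 = 273 - 19 = 254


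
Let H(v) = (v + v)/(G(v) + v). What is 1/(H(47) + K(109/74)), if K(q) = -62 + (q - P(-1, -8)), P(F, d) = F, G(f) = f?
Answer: -74/4331 ≈ -0.017086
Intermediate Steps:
H(v) = 1 (H(v) = (v + v)/(v + v) = (2*v)/((2*v)) = (2*v)*(1/(2*v)) = 1)
K(q) = -61 + q (K(q) = -62 + (q - 1*(-1)) = -62 + (q + 1) = -62 + (1 + q) = -61 + q)
1/(H(47) + K(109/74)) = 1/(1 + (-61 + 109/74)) = 1/(1 - 4405/74) = 1/(-4331/74) = -74/4331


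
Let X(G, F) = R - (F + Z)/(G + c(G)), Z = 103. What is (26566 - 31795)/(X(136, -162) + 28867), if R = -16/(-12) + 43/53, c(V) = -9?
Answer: -105589197/582964019 ≈ -0.18112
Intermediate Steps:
R = 341/159 (R = -16*(-1/12) + 43*(1/53) = 4/3 + 43/53 = 341/159 ≈ 2.1447)
X(G, F) = 341/159 - (103 + F)/(-9 + G) (X(G, F) = 341/159 - (F + 103)/(G - 9) = 341/159 - (103 + F)/(-9 + G))
(26566 - 31795)/(X(136, -162) + 28867) = (26566 - 31795)/((-19446 - 159*(-162) + 341*136)/(159*(-9 + 136)) + 28867) = -5229/((1/159)*(-19446 + 25758 + 46376)/127 + 28867) = -5229/((1/159)*(1/127)*52688 + 28867) = -5229/(52688/20193 + 28867) = -5229/582964019/20193 = -5229*20193/582964019 = -105589197/582964019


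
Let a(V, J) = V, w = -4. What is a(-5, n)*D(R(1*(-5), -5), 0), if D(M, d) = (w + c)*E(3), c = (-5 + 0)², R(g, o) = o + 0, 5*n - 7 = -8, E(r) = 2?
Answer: -210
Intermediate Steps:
n = -⅕ (n = 7/5 + (⅕)*(-8) = 7/5 - 8/5 = -⅕ ≈ -0.20000)
R(g, o) = o
c = 25 (c = (-5)² = 25)
D(M, d) = 42 (D(M, d) = (-4 + 25)*2 = 21*2 = 42)
a(-5, n)*D(R(1*(-5), -5), 0) = -5*42 = -210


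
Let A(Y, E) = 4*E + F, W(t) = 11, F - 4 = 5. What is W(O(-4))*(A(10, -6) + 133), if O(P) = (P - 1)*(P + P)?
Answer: 1298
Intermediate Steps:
F = 9 (F = 4 + 5 = 9)
O(P) = 2*P*(-1 + P) (O(P) = (-1 + P)*(2*P) = 2*P*(-1 + P))
A(Y, E) = 9 + 4*E (A(Y, E) = 4*E + 9 = 9 + 4*E)
W(O(-4))*(A(10, -6) + 133) = 11*((9 + 4*(-6)) + 133) = 11*((9 - 24) + 133) = 11*(-15 + 133) = 11*118 = 1298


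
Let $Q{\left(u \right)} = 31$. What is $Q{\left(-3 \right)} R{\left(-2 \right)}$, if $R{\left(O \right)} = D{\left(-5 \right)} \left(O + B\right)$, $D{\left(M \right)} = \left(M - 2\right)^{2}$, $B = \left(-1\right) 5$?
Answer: $-10633$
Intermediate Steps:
$B = -5$
$D{\left(M \right)} = \left(-2 + M\right)^{2}$
$R{\left(O \right)} = -245 + 49 O$ ($R{\left(O \right)} = \left(-2 - 5\right)^{2} \left(O - 5\right) = \left(-7\right)^{2} \left(-5 + O\right) = 49 \left(-5 + O\right) = -245 + 49 O$)
$Q{\left(-3 \right)} R{\left(-2 \right)} = 31 \left(-245 + 49 \left(-2\right)\right) = 31 \left(-245 - 98\right) = 31 \left(-343\right) = -10633$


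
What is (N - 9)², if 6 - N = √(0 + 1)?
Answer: 16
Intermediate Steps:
N = 5 (N = 6 - √(0 + 1) = 6 - √1 = 6 - 1*1 = 6 - 1 = 5)
(N - 9)² = (5 - 9)² = (-4)² = 16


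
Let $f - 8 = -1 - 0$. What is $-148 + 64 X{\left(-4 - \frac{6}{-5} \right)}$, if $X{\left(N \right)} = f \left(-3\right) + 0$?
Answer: $-1492$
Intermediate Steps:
$f = 7$ ($f = 8 - 1 = 7$)
$X{\left(N \right)} = -21$ ($X{\left(N \right)} = 7 \left(-3\right) + 0 = -21 + 0 = -21$)
$-148 + 64 X{\left(-4 - \frac{6}{-5} \right)} = -148 + 64 \left(-21\right) = -148 - 1344 = -1492$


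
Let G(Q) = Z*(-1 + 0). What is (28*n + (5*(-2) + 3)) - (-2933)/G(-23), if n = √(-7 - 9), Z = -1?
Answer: 2926 + 112*I ≈ 2926.0 + 112.0*I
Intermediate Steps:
n = 4*I (n = √(-16) = 4*I ≈ 4.0*I)
G(Q) = 1 (G(Q) = -(-1 + 0) = -1*(-1) = 1)
(28*n + (5*(-2) + 3)) - (-2933)/G(-23) = (28*(4*I) + (5*(-2) + 3)) - (-2933)/1 = (112*I + (-10 + 3)) - (-2933) = (112*I - 7) - 1*(-2933) = (-7 + 112*I) + 2933 = 2926 + 112*I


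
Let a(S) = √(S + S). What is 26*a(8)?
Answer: 104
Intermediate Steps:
a(S) = √2*√S (a(S) = √(2*S) = √2*√S)
26*a(8) = 26*(√2*√8) = 26*(√2*(2*√2)) = 26*4 = 104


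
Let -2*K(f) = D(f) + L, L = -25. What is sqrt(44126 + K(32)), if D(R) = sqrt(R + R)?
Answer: sqrt(176538)/2 ≈ 210.08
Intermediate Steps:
D(R) = sqrt(2)*sqrt(R) (D(R) = sqrt(2*R) = sqrt(2)*sqrt(R))
K(f) = 25/2 - sqrt(2)*sqrt(f)/2 (K(f) = -(sqrt(2)*sqrt(f) - 25)/2 = -(-25 + sqrt(2)*sqrt(f))/2 = 25/2 - sqrt(2)*sqrt(f)/2)
sqrt(44126 + K(32)) = sqrt(44126 + (25/2 - sqrt(2)*sqrt(32)/2)) = sqrt(44126 + (25/2 - sqrt(2)*4*sqrt(2)/2)) = sqrt(44126 + (25/2 - 4)) = sqrt(44126 + 17/2) = sqrt(88269/2) = sqrt(176538)/2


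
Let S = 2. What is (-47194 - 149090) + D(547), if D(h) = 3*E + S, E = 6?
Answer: -196264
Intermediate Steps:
D(h) = 20 (D(h) = 3*6 + 2 = 18 + 2 = 20)
(-47194 - 149090) + D(547) = (-47194 - 149090) + 20 = -196284 + 20 = -196264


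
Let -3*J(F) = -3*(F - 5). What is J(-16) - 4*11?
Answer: -65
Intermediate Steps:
J(F) = -5 + F (J(F) = -(-1)*(F - 5) = -(-1)*(-5 + F) = -(15 - 3*F)/3 = -5 + F)
J(-16) - 4*11 = (-5 - 16) - 4*11 = -21 - 44 = -65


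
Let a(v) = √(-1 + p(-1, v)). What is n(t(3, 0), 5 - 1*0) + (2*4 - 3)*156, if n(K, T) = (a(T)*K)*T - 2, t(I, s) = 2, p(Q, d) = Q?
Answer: 778 + 10*I*√2 ≈ 778.0 + 14.142*I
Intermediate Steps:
a(v) = I*√2 (a(v) = √(-1 - 1) = √(-2) = I*√2)
n(K, T) = -2 + I*K*T*√2 (n(K, T) = ((I*√2)*K)*T - 2 = (I*K*√2)*T - 2 = I*K*T*√2 - 2 = -2 + I*K*T*√2)
n(t(3, 0), 5 - 1*0) + (2*4 - 3)*156 = (-2 + I*2*(5 - 1*0)*√2) + (2*4 - 3)*156 = (-2 + I*2*(5 + 0)*√2) + (8 - 3)*156 = (-2 + I*2*5*√2) + 5*156 = (-2 + 10*I*√2) + 780 = 778 + 10*I*√2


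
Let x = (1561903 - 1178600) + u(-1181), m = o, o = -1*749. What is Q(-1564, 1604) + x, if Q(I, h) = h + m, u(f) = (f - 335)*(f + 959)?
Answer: 720710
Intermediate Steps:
o = -749
u(f) = (-335 + f)*(959 + f)
m = -749
Q(I, h) = -749 + h (Q(I, h) = h - 749 = -749 + h)
x = 719855 (x = (1561903 - 1178600) + (-321265 + (-1181)**2 + 624*(-1181)) = 383303 + (-321265 + 1394761 - 736944) = 383303 + 336552 = 719855)
Q(-1564, 1604) + x = (-749 + 1604) + 719855 = 855 + 719855 = 720710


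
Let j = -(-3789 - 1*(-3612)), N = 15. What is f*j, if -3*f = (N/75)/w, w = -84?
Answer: 59/420 ≈ 0.14048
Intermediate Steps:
j = 177 (j = -(-3789 + 3612) = -1*(-177) = 177)
f = 1/1260 (f = -15/75/(3*(-84)) = -15*(1/75)*(-1)/(3*84) = -(-1)/(15*84) = -1/3*(-1/420) = 1/1260 ≈ 0.00079365)
f*j = (1/1260)*177 = 59/420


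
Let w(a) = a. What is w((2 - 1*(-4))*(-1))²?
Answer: 36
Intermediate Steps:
w((2 - 1*(-4))*(-1))² = ((2 - 1*(-4))*(-1))² = ((2 + 4)*(-1))² = (6*(-1))² = (-6)² = 36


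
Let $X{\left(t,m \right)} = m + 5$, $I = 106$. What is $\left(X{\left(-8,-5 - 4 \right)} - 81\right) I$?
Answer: $-9010$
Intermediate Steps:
$X{\left(t,m \right)} = 5 + m$
$\left(X{\left(-8,-5 - 4 \right)} - 81\right) I = \left(\left(5 - 9\right) - 81\right) 106 = \left(-4 - 81\right) 106 = \left(-85\right) 106 = -9010$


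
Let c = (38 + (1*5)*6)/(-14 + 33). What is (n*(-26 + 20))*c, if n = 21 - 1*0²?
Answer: -8568/19 ≈ -450.95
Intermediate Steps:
c = 68/19 (c = (38 + 5*6)/19 = (38 + 30)*(1/19) = 68*(1/19) = 68/19 ≈ 3.5789)
n = 21 (n = 21 - 1*0 = 21 + 0 = 21)
(n*(-26 + 20))*c = (21*(-26 + 20))*(68/19) = (21*(-6))*(68/19) = -126*68/19 = -8568/19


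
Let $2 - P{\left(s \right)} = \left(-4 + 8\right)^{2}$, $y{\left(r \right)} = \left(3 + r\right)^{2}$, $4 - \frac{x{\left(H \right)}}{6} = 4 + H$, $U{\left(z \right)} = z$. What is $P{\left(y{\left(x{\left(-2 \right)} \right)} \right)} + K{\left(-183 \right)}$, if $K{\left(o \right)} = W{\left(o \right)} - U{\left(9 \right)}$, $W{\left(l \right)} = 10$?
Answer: $-13$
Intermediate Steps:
$K{\left(o \right)} = 1$ ($K{\left(o \right)} = 10 - 9 = 1$)
$x{\left(H \right)} = - 6 H$ ($x{\left(H \right)} = 24 - 6 \left(4 + H\right) = 24 - \left(24 + 6 H\right) = - 6 H$)
$P{\left(s \right)} = -14$ ($P{\left(s \right)} = 2 - \left(-4 + 8\right)^{2} = 2 - 4^{2} = 2 - 16 = -14$)
$P{\left(y{\left(x{\left(-2 \right)} \right)} \right)} + K{\left(-183 \right)} = -14 + 1 = -13$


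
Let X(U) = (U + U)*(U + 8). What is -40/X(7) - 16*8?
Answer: -2692/21 ≈ -128.19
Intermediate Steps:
X(U) = 2*U*(8 + U) (X(U) = (2*U)*(8 + U) = 2*U*(8 + U))
-40/X(7) - 16*8 = -40*1/(14*(8 + 7)) - 16*8 = -40/(2*7*15) - 128 = -40/210 - 128 = -40*1/210 - 128 = -4/21 - 128 = -2692/21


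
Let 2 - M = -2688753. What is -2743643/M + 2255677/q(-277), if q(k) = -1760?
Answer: -1213958324763/946441760 ≈ -1282.7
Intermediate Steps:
M = 2688755 (M = 2 - 1*(-2688753) = 2 + 2688753 = 2688755)
-2743643/M + 2255677/q(-277) = -2743643/2688755 + 2255677/(-1760) = -2743643*1/2688755 + 2255677*(-1/1760) = -2743643/2688755 - 2255677/1760 = -1213958324763/946441760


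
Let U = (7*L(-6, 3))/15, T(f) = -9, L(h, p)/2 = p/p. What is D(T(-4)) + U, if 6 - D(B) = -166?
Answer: 2594/15 ≈ 172.93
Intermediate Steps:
L(h, p) = 2 (L(h, p) = 2*(p/p) = 2*1 = 2)
D(B) = 172 (D(B) = 6 - 1*(-166) = 6 + 166 = 172)
U = 14/15 (U = (7*2)/15 = 14*(1/15) = 14/15 ≈ 0.93333)
D(T(-4)) + U = 172 + 14/15 = 2594/15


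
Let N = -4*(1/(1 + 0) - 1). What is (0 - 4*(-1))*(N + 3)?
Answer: 12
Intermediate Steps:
N = 0 (N = -4*(1/1 - 1) = -4*(1 - 1) = -4*0 = 0)
(0 - 4*(-1))*(N + 3) = (0 - 4*(-1))*(0 + 3) = (0 + 4)*3 = 4*3 = 12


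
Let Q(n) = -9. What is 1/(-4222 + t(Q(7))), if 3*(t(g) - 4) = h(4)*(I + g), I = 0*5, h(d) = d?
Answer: -1/4230 ≈ -0.00023641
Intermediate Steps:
I = 0
t(g) = 4 + 4*g/3 (t(g) = 4 + (4*(0 + g))/3 = 4 + (4*g)/3 = 4 + 4*g/3)
1/(-4222 + t(Q(7))) = 1/(-4222 + (4 + (4/3)*(-9))) = 1/(-4222 + (4 - 12)) = 1/(-4222 - 8) = 1/(-4230) = -1/4230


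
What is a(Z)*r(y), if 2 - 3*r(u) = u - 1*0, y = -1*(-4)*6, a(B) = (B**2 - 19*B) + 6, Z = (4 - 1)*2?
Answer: 528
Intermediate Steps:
Z = 6 (Z = 3*2 = 6)
a(B) = 6 + B**2 - 19*B
y = 24 (y = 4*6 = 24)
r(u) = 2/3 - u/3 (r(u) = 2/3 - (u - 1*0)/3 = 2/3 - (u + 0)/3 = 2/3 - u/3)
a(Z)*r(y) = (6 + 6**2 - 19*6)*(2/3 - 1/3*24) = (6 + 36 - 114)*(2/3 - 8) = -72*(-22/3) = 528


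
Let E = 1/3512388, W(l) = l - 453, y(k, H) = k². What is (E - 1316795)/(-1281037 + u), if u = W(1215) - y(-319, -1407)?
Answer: 4625094956459/4854246661968 ≈ 0.95279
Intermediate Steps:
W(l) = -453 + l
E = 1/3512388 ≈ 2.8471e-7
u = -100999 (u = (-453 + 1215) - 1*(-319)² = 762 - 1*101761 = 762 - 101761 = -100999)
(E - 1316795)/(-1281037 + u) = (1/3512388 - 1316795)/(-1281037 - 100999) = -4625094956459/3512388/(-1382036) = -4625094956459/3512388*(-1/1382036) = 4625094956459/4854246661968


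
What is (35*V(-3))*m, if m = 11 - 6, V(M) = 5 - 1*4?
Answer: 175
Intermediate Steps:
V(M) = 1 (V(M) = 5 - 4 = 1)
m = 5
(35*V(-3))*m = (35*1)*5 = 35*5 = 175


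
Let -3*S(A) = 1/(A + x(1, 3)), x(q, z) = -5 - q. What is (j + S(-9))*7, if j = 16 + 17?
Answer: 10402/45 ≈ 231.16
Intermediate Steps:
S(A) = -1/(3*(-6 + A)) (S(A) = -1/(3*(A + (-5 - 1*1))) = -1/(3*(A + (-5 - 1))) = -1/(3*(A - 6)) = -1/(3*(-6 + A)))
j = 33
(j + S(-9))*7 = (33 - 1/(-18 + 3*(-9)))*7 = (33 - 1/(-18 - 27))*7 = (33 - 1/(-45))*7 = (33 - 1*(-1/45))*7 = (33 + 1/45)*7 = (1486/45)*7 = 10402/45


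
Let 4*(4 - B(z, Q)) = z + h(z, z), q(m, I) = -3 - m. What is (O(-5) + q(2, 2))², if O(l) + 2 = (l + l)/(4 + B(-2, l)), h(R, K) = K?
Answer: 5329/81 ≈ 65.790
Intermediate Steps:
B(z, Q) = 4 - z/2 (B(z, Q) = 4 - (z + z)/4 = 4 - z/2)
O(l) = -2 + 2*l/9 (O(l) = -2 + (l + l)/(4 + (4 - ½*(-2))) = -2 + (2*l)/(4 + (4 + 1)) = -2 + (2*l)/(4 + 5) = -2 + (2*l)/9 = -2 + (2*l)*(⅑) = -2 + 2*l/9)
(O(-5) + q(2, 2))² = ((-2 + (2/9)*(-5)) + (-3 - 1*2))² = ((-2 - 10/9) + (-3 - 2))² = (-28/9 - 5)² = (-73/9)² = 5329/81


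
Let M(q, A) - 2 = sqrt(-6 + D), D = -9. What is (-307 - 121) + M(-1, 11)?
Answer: -426 + I*sqrt(15) ≈ -426.0 + 3.873*I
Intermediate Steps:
M(q, A) = 2 + I*sqrt(15) (M(q, A) = 2 + sqrt(-6 - 9) = 2 + sqrt(-15) = 2 + I*sqrt(15))
(-307 - 121) + M(-1, 11) = (-307 - 121) + (2 + I*sqrt(15)) = -428 + (2 + I*sqrt(15)) = -426 + I*sqrt(15)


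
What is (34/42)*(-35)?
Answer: -85/3 ≈ -28.333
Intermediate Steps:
(34/42)*(-35) = (34*(1/42))*(-35) = (17/21)*(-35) = -85/3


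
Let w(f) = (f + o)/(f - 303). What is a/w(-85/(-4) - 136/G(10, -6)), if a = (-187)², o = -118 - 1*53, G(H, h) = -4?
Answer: 34654279/463 ≈ 74847.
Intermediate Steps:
o = -171 (o = -118 - 53 = -171)
w(f) = (-171 + f)/(-303 + f) (w(f) = (f - 171)/(f - 303) = (-171 + f)/(-303 + f))
a = 34969
a/w(-85/(-4) - 136/G(10, -6)) = 34969/(((-171 + (-85/(-4) - 136/(-4)))/(-303 + (-85/(-4) - 136/(-4))))) = 34969/(((-171 + (-85*(-¼) - 136*(-¼)))/(-303 + (-85*(-¼) - 136*(-¼))))) = 34969/(((-171 + (85/4 + 34))/(-303 + (85/4 + 34)))) = 34969/(((-171 + 221/4)/(-303 + 221/4))) = 34969/((-463/4/(-991/4))) = 34969/((-4/991*(-463/4))) = 34969/(463/991) = 34969*(991/463) = 34654279/463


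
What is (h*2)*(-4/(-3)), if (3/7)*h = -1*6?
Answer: -112/3 ≈ -37.333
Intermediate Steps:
h = -14 (h = 7*(-1*6)/3 = (7/3)*(-6) = -14)
(h*2)*(-4/(-3)) = (-14*2)*(-4/(-3)) = -(-112)*(-1)/3 = -28*4/3 = -112/3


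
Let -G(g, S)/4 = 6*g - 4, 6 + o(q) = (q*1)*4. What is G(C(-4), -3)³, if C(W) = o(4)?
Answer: -11239424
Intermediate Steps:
o(q) = -6 + 4*q (o(q) = -6 + (q*1)*4 = -6 + q*4 = -6 + 4*q)
C(W) = 10 (C(W) = -6 + 4*4 = -6 + 16 = 10)
G(g, S) = 16 - 24*g (G(g, S) = -4*(6*g - 4) = -4*(-4 + 6*g) = 16 - 24*g)
G(C(-4), -3)³ = (16 - 24*10)³ = (16 - 240)³ = (-224)³ = -11239424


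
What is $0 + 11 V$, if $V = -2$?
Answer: $-22$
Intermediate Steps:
$0 + 11 V = 0 + 11 \left(-2\right) = 0 - 22 = -22$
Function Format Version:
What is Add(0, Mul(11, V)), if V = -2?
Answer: -22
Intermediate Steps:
Add(0, Mul(11, V)) = Add(0, Mul(11, -2)) = Add(0, -22) = -22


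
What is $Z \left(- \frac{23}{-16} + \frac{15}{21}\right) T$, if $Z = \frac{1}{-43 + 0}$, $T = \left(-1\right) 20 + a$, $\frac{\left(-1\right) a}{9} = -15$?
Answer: $- \frac{27715}{4816} \approx -5.7548$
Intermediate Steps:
$a = 135$ ($a = \left(-9\right) \left(-15\right) = 135$)
$T = 115$ ($T = \left(-1\right) 20 + 135 = -20 + 135 = 115$)
$Z = - \frac{1}{43}$ ($Z = \frac{1}{-43} = - \frac{1}{43} \approx -0.023256$)
$Z \left(- \frac{23}{-16} + \frac{15}{21}\right) T = - \frac{- \frac{23}{-16} + \frac{15}{21}}{43} \cdot 115 = - \frac{\left(-23\right) \left(- \frac{1}{16}\right) + 15 \cdot \frac{1}{21}}{43} \cdot 115 = - \frac{\frac{23}{16} + \frac{5}{7}}{43} \cdot 115 = \left(- \frac{1}{43}\right) \frac{241}{112} \cdot 115 = \left(- \frac{241}{4816}\right) 115 = - \frac{27715}{4816}$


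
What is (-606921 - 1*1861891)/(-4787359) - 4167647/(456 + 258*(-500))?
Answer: 20269373344001/615386275296 ≈ 32.938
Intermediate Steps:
(-606921 - 1*1861891)/(-4787359) - 4167647/(456 + 258*(-500)) = (-606921 - 1861891)*(-1/4787359) - 4167647/(456 - 129000) = -2468812*(-1/4787359) - 4167647/(-128544) = 2468812/4787359 - 4167647*(-1/128544) = 2468812/4787359 + 4167647/128544 = 20269373344001/615386275296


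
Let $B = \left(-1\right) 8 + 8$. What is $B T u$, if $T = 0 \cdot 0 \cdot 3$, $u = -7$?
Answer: $0$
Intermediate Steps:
$T = 0$ ($T = 0 \cdot 3 = 0$)
$B = 0$ ($B = -8 + 8 = 0$)
$B T u = 0 \cdot 0 \left(-7\right) = 0 \left(-7\right) = 0$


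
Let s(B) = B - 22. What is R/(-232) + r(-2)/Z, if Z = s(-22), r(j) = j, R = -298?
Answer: 1697/1276 ≈ 1.3299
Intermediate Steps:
s(B) = -22 + B
Z = -44 (Z = -22 - 22 = -44)
R/(-232) + r(-2)/Z = -298/(-232) - 2/(-44) = -298*(-1/232) - 2*(-1/44) = 149/116 + 1/22 = 1697/1276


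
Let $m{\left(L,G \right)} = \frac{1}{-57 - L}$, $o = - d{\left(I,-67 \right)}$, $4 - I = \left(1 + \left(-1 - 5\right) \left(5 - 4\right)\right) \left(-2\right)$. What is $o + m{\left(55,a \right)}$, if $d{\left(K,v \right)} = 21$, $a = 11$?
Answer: $- \frac{2353}{112} \approx -21.009$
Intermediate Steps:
$I = -6$ ($I = 4 - \left(1 + \left(-1 - 5\right) \left(5 - 4\right)\right) \left(-2\right) = 4 - \left(1 - 6\right) \left(-2\right) = 4 - \left(-5\right) \left(-2\right) = 4 - 10 = -6$)
$o = -21$ ($o = \left(-1\right) 21 = -21$)
$o + m{\left(55,a \right)} = -21 - \frac{1}{57 + 55} = -21 - \frac{1}{112} = - \frac{2353}{112}$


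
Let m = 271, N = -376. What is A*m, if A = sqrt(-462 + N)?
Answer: 271*I*sqrt(838) ≈ 7845.0*I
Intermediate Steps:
A = I*sqrt(838) (A = sqrt(-462 - 376) = sqrt(-838) = I*sqrt(838) ≈ 28.948*I)
A*m = (I*sqrt(838))*271 = 271*I*sqrt(838)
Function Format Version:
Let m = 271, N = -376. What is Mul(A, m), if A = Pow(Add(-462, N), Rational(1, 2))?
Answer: Mul(271, I, Pow(838, Rational(1, 2))) ≈ Mul(7845.0, I)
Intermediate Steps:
A = Mul(I, Pow(838, Rational(1, 2))) (A = Pow(Add(-462, -376), Rational(1, 2)) = Pow(-838, Rational(1, 2)) = Mul(I, Pow(838, Rational(1, 2))) ≈ Mul(28.948, I))
Mul(A, m) = Mul(Mul(I, Pow(838, Rational(1, 2))), 271) = Mul(271, I, Pow(838, Rational(1, 2)))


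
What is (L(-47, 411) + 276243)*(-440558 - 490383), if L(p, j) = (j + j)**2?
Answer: -886187873307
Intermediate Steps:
L(p, j) = 4*j**2 (L(p, j) = (2*j)**2 = 4*j**2)
(L(-47, 411) + 276243)*(-440558 - 490383) = (4*411**2 + 276243)*(-440558 - 490383) = (4*168921 + 276243)*(-930941) = (675684 + 276243)*(-930941) = 951927*(-930941) = -886187873307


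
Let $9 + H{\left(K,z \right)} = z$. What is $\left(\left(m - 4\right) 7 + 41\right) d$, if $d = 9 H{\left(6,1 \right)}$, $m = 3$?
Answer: $-2448$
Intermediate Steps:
$H{\left(K,z \right)} = -9 + z$
$d = -72$ ($d = 9 \left(-9 + 1\right) = 9 \left(-8\right) = -72$)
$\left(\left(m - 4\right) 7 + 41\right) d = \left(\left(3 - 4\right) 7 + 41\right) \left(-72\right) = \left(\left(-1\right) 7 + 41\right) \left(-72\right) = \left(-7 + 41\right) \left(-72\right) = 34 \left(-72\right) = -2448$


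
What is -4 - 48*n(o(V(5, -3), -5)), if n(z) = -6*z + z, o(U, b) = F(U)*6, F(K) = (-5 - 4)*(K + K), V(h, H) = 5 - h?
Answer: -4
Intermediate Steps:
F(K) = -18*K
o(U, b) = -108*U (o(U, b) = -18*U*6 = -108*U)
n(z) = -5*z
-4 - 48*n(o(V(5, -3), -5)) = -4 - (-240)*(-108*(5 - 1*5)) = -4 - (-240)*(-108*(5 - 5)) = -4 - (-240)*(-108*0) = -4 - (-240)*0 = -4 - 48*0 = -4 + 0 = -4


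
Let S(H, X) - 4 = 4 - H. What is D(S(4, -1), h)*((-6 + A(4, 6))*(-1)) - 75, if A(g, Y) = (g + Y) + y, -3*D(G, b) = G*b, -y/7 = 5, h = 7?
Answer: -1093/3 ≈ -364.33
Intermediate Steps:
y = -35 (y = -7*5 = -35)
S(H, X) = 8 - H (S(H, X) = 4 + (4 - H) = 8 - H)
D(G, b) = -G*b/3
A(g, Y) = -35 + Y + g (A(g, Y) = (g + Y) - 35 = (Y + g) - 35 = -35 + Y + g)
D(S(4, -1), h)*((-6 + A(4, 6))*(-1)) - 75 = (-⅓*(8 - 1*4)*7)*((-6 + (-35 + 6 + 4))*(-1)) - 75 = (-⅓*(8 - 4)*7)*((-6 - 25)*(-1)) - 75 = (-⅓*4*7)*(-31*(-1)) - 75 = -28/3*31 - 75 = -868/3 - 75 = -1093/3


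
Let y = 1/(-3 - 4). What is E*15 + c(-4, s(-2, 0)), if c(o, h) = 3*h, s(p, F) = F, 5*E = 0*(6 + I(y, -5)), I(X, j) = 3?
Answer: 0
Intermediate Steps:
y = -⅐ (y = 1/(-7) = -⅐ ≈ -0.14286)
E = 0 (E = (0*(6 + 3))/5 = (0*9)/5 = (⅕)*0 = 0)
E*15 + c(-4, s(-2, 0)) = 0*15 + 3*0 = 0 + 0 = 0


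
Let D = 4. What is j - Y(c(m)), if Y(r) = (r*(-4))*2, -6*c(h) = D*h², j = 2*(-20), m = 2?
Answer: -184/3 ≈ -61.333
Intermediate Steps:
j = -40
c(h) = -2*h²/3
Y(r) = -8*r (Y(r) = -4*r*2 = -8*r)
j - Y(c(m)) = -40 - (-8)*(-⅔*2²) = -40 - (-8)*(-⅔*4) = -40 - (-8)*(-8)/3 = -40 - 1*64/3 = -40 - 64/3 = -184/3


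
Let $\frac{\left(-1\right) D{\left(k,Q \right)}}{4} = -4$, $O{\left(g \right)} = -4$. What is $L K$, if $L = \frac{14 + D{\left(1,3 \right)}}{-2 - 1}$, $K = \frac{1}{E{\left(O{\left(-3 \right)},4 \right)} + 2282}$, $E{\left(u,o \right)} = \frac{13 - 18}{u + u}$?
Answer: $- \frac{80}{18261} \approx -0.0043809$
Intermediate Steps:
$E{\left(u,o \right)} = - \frac{5}{2 u}$
$D{\left(k,Q \right)} = 16$ ($D{\left(k,Q \right)} = \left(-4\right) \left(-4\right) = 16$)
$K = \frac{8}{18261}$ ($K = \frac{1}{- \frac{5}{2 \left(-4\right)} + 2282} = \frac{1}{\left(- \frac{5}{2}\right) \left(- \frac{1}{4}\right) + 2282} = \frac{1}{\frac{5}{8} + 2282} = \frac{1}{\frac{18261}{8}} = \frac{8}{18261} \approx 0.00043809$)
$L = -10$ ($L = \frac{14 + 16}{-2 - 1} = \frac{30}{-3} = 30 \left(- \frac{1}{3}\right) = -10$)
$L K = \left(-10\right) \frac{8}{18261} = - \frac{80}{18261}$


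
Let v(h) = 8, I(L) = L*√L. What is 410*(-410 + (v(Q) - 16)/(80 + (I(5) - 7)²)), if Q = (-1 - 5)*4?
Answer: -10255370/61 - 350*√5/61 ≈ -1.6813e+5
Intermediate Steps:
I(L) = L^(3/2)
Q = -24 (Q = -6*4 = -24)
410*(-410 + (v(Q) - 16)/(80 + (I(5) - 7)²)) = 410*(-410 + (8 - 16)/(80 + (5^(3/2) - 7)²)) = 410*(-410 - 8/(80 + (5*√5 - 7)²)) = 410*(-410 - 8/(80 + (-7 + 5*√5)²)) = -168100 - 3280/(80 + (-7 + 5*√5)²)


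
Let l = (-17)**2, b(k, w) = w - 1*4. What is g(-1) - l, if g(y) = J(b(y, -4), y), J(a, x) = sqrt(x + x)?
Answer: -289 + I*sqrt(2) ≈ -289.0 + 1.4142*I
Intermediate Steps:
b(k, w) = -4 + w (b(k, w) = w - 4 = -4 + w)
J(a, x) = sqrt(2)*sqrt(x) (J(a, x) = sqrt(2*x) = sqrt(2)*sqrt(x))
g(y) = sqrt(2)*sqrt(y)
l = 289
g(-1) - l = sqrt(2)*sqrt(-1) - 1*289 = sqrt(2)*I - 289 = I*sqrt(2) - 289 = -289 + I*sqrt(2)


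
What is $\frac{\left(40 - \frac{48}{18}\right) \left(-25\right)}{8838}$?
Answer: $- \frac{1400}{13257} \approx -0.1056$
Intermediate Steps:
$\frac{\left(40 - \frac{48}{18}\right) \left(-25\right)}{8838} = \left(40 - \frac{8}{3}\right) \left(-25\right) \frac{1}{8838} = \frac{112}{3} \left(-25\right) \frac{1}{8838} = \left(- \frac{2800}{3}\right) \frac{1}{8838} = - \frac{1400}{13257}$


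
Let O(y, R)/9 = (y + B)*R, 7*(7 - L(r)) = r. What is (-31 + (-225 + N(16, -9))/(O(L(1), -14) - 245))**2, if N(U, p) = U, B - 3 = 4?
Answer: 31270464/32761 ≈ 954.50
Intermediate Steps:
B = 7 (B = 3 + 4 = 7)
L(r) = 7 - r/7
O(y, R) = 9*R*(7 + y) (O(y, R) = 9*((y + 7)*R) = 9*((7 + y)*R) = 9*(R*(7 + y)) = 9*R*(7 + y))
(-31 + (-225 + N(16, -9))/(O(L(1), -14) - 245))**2 = (-31 + (-225 + 16)/(9*(-14)*(7 + (7 - 1/7*1)) - 245))**2 = (-31 - 209/(9*(-14)*(7 + (7 - 1/7)) - 245))**2 = (-31 - 209/(9*(-14)*(7 + 48/7) - 245))**2 = (-31 - 209/(9*(-14)*(97/7) - 245))**2 = (-31 - 209/(-1746 - 245))**2 = (-31 - 209/(-1991))**2 = (-31 - 209*(-1/1991))**2 = (-31 + 19/181)**2 = (-5592/181)**2 = 31270464/32761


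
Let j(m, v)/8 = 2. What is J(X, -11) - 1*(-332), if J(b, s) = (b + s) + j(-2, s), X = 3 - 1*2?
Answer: 338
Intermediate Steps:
j(m, v) = 16 (j(m, v) = 8*2 = 16)
X = 1 (X = 3 - 2 = 1)
J(b, s) = 16 + b + s (J(b, s) = (b + s) + 16 = 16 + b + s)
J(X, -11) - 1*(-332) = (16 + 1 - 11) - 1*(-332) = 6 + 332 = 338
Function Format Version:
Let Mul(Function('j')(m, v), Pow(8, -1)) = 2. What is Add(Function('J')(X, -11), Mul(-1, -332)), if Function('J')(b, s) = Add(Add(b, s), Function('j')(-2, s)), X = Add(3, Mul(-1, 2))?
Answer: 338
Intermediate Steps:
Function('j')(m, v) = 16 (Function('j')(m, v) = Mul(8, 2) = 16)
X = 1 (X = Add(3, -2) = 1)
Function('J')(b, s) = Add(16, b, s) (Function('J')(b, s) = Add(Add(b, s), 16) = Add(16, b, s))
Add(Function('J')(X, -11), Mul(-1, -332)) = Add(Add(16, 1, -11), Mul(-1, -332)) = Add(6, 332) = 338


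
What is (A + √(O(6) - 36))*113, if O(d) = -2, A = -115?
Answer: -12995 + 113*I*√38 ≈ -12995.0 + 696.58*I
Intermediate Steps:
(A + √(O(6) - 36))*113 = (-115 + √(-2 - 36))*113 = (-115 + √(-38))*113 = (-115 + I*√38)*113 = -12995 + 113*I*√38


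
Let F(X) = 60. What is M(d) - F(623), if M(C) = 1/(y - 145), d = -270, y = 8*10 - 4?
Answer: -4141/69 ≈ -60.014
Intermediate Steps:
y = 76 (y = 80 - 4 = 76)
M(C) = -1/69 (M(C) = 1/(76 - 145) = 1/(-69) = -1/69)
M(d) - F(623) = -1/69 - 1*60 = -1/69 - 60 = -4141/69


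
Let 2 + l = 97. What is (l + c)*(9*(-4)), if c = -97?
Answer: 72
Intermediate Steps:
l = 95 (l = -2 + 97 = 95)
(l + c)*(9*(-4)) = (95 - 97)*(9*(-4)) = -2*(-36) = 72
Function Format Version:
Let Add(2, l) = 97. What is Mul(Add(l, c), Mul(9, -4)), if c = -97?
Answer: 72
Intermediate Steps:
l = 95 (l = Add(-2, 97) = 95)
Mul(Add(l, c), Mul(9, -4)) = Mul(Add(95, -97), Mul(9, -4)) = Mul(-2, -36) = 72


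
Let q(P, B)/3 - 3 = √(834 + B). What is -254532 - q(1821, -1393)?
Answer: -254541 - 3*I*√559 ≈ -2.5454e+5 - 70.93*I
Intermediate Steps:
q(P, B) = 9 + 3*√(834 + B)
-254532 - q(1821, -1393) = -254532 - (9 + 3*√(834 - 1393)) = -254532 - (9 + 3*√(-559)) = -254532 - (9 + 3*(I*√559)) = -254532 - (9 + 3*I*√559) = -254532 + (-9 - 3*I*√559) = -254541 - 3*I*√559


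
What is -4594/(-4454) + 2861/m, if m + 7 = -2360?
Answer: -934448/5271309 ≈ -0.17727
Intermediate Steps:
m = -2367 (m = -7 - 2360 = -2367)
-4594/(-4454) + 2861/m = -4594/(-4454) + 2861/(-2367) = -4594*(-1/4454) + 2861*(-1/2367) = 2297/2227 - 2861/2367 = -934448/5271309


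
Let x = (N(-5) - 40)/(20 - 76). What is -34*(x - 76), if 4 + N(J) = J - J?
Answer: 17901/7 ≈ 2557.3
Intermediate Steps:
N(J) = -4 (N(J) = -4 + (J - J) = -4 + 0 = -4)
x = 11/14 (x = (-4 - 40)/(20 - 76) = -44/(-56) = -44*(-1/56) = 11/14 ≈ 0.78571)
-34*(x - 76) = -34*(11/14 - 76) = -34*(-1053/14) = 17901/7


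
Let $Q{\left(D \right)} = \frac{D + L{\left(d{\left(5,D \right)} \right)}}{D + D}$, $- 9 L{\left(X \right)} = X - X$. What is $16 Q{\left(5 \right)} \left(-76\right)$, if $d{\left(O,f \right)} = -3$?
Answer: $-608$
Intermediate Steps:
$L{\left(X \right)} = 0$ ($L{\left(X \right)} = - \frac{X - X}{9} = \left(- \frac{1}{9}\right) 0 = 0$)
$Q{\left(D \right)} = \frac{1}{2}$ ($Q{\left(D \right)} = \frac{D + 0}{D + D} = \frac{D}{2 D} = D \frac{1}{2 D} = \frac{1}{2}$)
$16 Q{\left(5 \right)} \left(-76\right) = 16 \cdot \frac{1}{2} \left(-76\right) = 8 \left(-76\right) = -608$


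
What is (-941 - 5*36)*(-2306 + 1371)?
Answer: 1048135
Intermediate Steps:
(-941 - 5*36)*(-2306 + 1371) = (-941 - 180)*(-935) = -1121*(-935) = 1048135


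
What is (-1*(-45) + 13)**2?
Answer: 3364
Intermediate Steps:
(-1*(-45) + 13)**2 = (45 + 13)**2 = 58**2 = 3364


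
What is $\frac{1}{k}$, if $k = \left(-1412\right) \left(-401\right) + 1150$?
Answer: $\frac{1}{567362} \approx 1.7625 \cdot 10^{-6}$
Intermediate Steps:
$k = 567362$ ($k = 566212 + 1150 = 567362$)
$\frac{1}{k} = \frac{1}{567362}$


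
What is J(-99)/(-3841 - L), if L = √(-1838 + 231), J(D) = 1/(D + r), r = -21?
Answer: 3841/1770586560 - I*√1607/1770586560 ≈ 2.1693e-6 - 2.2641e-8*I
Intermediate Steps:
J(D) = 1/(-21 + D) (J(D) = 1/(D - 21) = 1/(-21 + D))
L = I*√1607 (L = √(-1607) = I*√1607 ≈ 40.087*I)
J(-99)/(-3841 - L) = 1/((-21 - 99)*(-3841 - I*√1607)) = 1/((-120)*(-3841 - I*√1607)) = -1/(120*(-3841 - I*√1607))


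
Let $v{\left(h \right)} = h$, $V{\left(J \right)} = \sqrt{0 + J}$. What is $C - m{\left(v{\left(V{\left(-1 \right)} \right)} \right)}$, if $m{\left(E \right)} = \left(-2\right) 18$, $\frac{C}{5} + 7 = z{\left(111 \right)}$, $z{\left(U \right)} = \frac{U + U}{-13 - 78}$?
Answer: $- \frac{1019}{91} \approx -11.198$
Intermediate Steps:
$V{\left(J \right)} = \sqrt{J}$
$z{\left(U \right)} = - \frac{2 U}{91}$ ($z{\left(U \right)} = \frac{2 U}{-91} = 2 U \left(- \frac{1}{91}\right) = - \frac{2 U}{91}$)
$C = - \frac{4295}{91}$ ($C = -35 + 5 \left(\left(- \frac{2}{91}\right) 111\right) = -35 + 5 \left(- \frac{222}{91}\right) = -35 - \frac{1110}{91} = - \frac{4295}{91} \approx -47.198$)
$m{\left(E \right)} = -36$
$C - m{\left(v{\left(V{\left(-1 \right)} \right)} \right)} = - \frac{4295}{91} - -36 = - \frac{4295}{91} + 36 = - \frac{1019}{91}$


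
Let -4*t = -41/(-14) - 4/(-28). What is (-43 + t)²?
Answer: 6007401/3136 ≈ 1915.6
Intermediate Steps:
t = -43/56 (t = -(-41/(-14) - 4/(-28))/4 = -(-41*(-1/14) - 4*(-1/28))/4 = -(41/14 + ⅐)/4 = -¼*43/14 = -43/56 ≈ -0.76786)
(-43 + t)² = (-43 - 43/56)² = (-2451/56)² = 6007401/3136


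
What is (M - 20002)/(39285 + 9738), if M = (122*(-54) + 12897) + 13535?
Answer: -158/49023 ≈ -0.0032230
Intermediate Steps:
M = 19844 (M = (-6588 + 12897) + 13535 = 6309 + 13535 = 19844)
(M - 20002)/(39285 + 9738) = (19844 - 20002)/(39285 + 9738) = -158/49023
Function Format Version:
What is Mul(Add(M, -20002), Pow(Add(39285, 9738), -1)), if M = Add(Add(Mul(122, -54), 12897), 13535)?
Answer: Rational(-158, 49023) ≈ -0.0032230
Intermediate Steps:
M = 19844 (M = Add(Add(-6588, 12897), 13535) = Add(6309, 13535) = 19844)
Mul(Add(M, -20002), Pow(Add(39285, 9738), -1)) = Mul(Add(19844, -20002), Pow(Add(39285, 9738), -1)) = Mul(-158, Pow(49023, -1)) = Mul(-158, Rational(1, 49023)) = Rational(-158, 49023)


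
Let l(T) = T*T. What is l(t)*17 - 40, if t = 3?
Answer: 113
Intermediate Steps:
l(T) = T²
l(t)*17 - 40 = 3²*17 - 40 = 9*17 - 40 = 153 - 40 = 113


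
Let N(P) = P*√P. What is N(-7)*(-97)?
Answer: 679*I*√7 ≈ 1796.5*I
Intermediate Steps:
N(P) = P^(3/2)
N(-7)*(-97) = (-7)^(3/2)*(-97) = -7*I*√7*(-97) = 679*I*√7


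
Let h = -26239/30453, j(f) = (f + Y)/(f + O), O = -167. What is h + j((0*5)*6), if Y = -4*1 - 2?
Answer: -4199195/5085651 ≈ -0.82570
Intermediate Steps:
Y = -6 (Y = -4 - 2 = -6)
j(f) = (-6 + f)/(-167 + f) (j(f) = (f - 6)/(f - 167) = (-6 + f)/(-167 + f))
h = -26239/30453 (h = -26239*1/30453 = -26239/30453 ≈ -0.86162)
h + j((0*5)*6) = -26239/30453 + (-6 + (0*5)*6)/(-167 + (0*5)*6) = -26239/30453 + (-6 + 0*6)/(-167 + 0*6) = -26239/30453 + (-6 + 0)/(-167 + 0) = -26239/30453 - 6/(-167) = -26239/30453 - 1/167*(-6) = -26239/30453 + 6/167 = -4199195/5085651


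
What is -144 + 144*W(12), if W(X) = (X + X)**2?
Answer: 82800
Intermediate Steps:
W(X) = 4*X**2 (W(X) = (2*X)**2 = 4*X**2)
-144 + 144*W(12) = -144 + 144*(4*12**2) = -144 + 144*(4*144) = -144 + 144*576 = -144 + 82944 = 82800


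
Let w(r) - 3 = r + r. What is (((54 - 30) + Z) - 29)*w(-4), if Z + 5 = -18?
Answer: 140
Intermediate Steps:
Z = -23 (Z = -5 - 18 = -23)
w(r) = 3 + 2*r (w(r) = 3 + (r + r) = 3 + 2*r)
(((54 - 30) + Z) - 29)*w(-4) = (((54 - 30) - 23) - 29)*(3 + 2*(-4)) = ((24 - 23) - 29)*(3 - 8) = (1 - 29)*(-5) = -28*(-5) = 140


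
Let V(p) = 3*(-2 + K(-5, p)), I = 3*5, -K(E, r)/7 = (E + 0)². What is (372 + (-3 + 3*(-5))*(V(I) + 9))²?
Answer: 95413824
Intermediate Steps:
K(E, r) = -7*E² (K(E, r) = -7*(E + 0)² = -7*E²)
I = 15
V(p) = -531 (V(p) = 3*(-2 - 7*(-5)²) = 3*(-2 - 7*25) = 3*(-2 - 175) = 3*(-177) = -531)
(372 + (-3 + 3*(-5))*(V(I) + 9))² = (372 + (-3 + 3*(-5))*(-531 + 9))² = (372 + (-3 - 15)*(-522))² = (372 - 18*(-522))² = (372 + 9396)² = 9768² = 95413824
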